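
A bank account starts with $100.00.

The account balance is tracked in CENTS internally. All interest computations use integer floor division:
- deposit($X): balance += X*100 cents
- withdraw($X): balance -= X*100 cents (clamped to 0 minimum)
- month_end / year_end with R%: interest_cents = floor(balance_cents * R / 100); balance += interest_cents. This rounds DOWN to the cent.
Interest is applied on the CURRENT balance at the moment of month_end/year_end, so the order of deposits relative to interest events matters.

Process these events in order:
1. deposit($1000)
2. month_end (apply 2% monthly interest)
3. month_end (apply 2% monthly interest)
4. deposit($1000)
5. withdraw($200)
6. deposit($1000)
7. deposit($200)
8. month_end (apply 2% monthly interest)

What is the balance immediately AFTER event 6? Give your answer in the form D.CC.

After 1 (deposit($1000)): balance=$1100.00 total_interest=$0.00
After 2 (month_end (apply 2% monthly interest)): balance=$1122.00 total_interest=$22.00
After 3 (month_end (apply 2% monthly interest)): balance=$1144.44 total_interest=$44.44
After 4 (deposit($1000)): balance=$2144.44 total_interest=$44.44
After 5 (withdraw($200)): balance=$1944.44 total_interest=$44.44
After 6 (deposit($1000)): balance=$2944.44 total_interest=$44.44

Answer: 2944.44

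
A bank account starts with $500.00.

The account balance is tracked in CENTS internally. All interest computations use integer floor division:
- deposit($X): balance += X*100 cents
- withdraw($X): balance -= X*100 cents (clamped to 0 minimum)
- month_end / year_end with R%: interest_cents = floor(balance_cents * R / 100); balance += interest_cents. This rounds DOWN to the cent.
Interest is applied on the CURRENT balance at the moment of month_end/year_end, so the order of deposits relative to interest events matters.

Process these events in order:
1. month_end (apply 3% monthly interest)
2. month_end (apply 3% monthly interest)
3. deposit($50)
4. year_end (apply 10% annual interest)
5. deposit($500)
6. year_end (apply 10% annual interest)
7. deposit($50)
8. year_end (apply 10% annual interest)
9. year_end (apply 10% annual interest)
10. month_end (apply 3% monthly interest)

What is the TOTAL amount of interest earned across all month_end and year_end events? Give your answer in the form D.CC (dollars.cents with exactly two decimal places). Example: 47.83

Answer: 523.08

Derivation:
After 1 (month_end (apply 3% monthly interest)): balance=$515.00 total_interest=$15.00
After 2 (month_end (apply 3% monthly interest)): balance=$530.45 total_interest=$30.45
After 3 (deposit($50)): balance=$580.45 total_interest=$30.45
After 4 (year_end (apply 10% annual interest)): balance=$638.49 total_interest=$88.49
After 5 (deposit($500)): balance=$1138.49 total_interest=$88.49
After 6 (year_end (apply 10% annual interest)): balance=$1252.33 total_interest=$202.33
After 7 (deposit($50)): balance=$1302.33 total_interest=$202.33
After 8 (year_end (apply 10% annual interest)): balance=$1432.56 total_interest=$332.56
After 9 (year_end (apply 10% annual interest)): balance=$1575.81 total_interest=$475.81
After 10 (month_end (apply 3% monthly interest)): balance=$1623.08 total_interest=$523.08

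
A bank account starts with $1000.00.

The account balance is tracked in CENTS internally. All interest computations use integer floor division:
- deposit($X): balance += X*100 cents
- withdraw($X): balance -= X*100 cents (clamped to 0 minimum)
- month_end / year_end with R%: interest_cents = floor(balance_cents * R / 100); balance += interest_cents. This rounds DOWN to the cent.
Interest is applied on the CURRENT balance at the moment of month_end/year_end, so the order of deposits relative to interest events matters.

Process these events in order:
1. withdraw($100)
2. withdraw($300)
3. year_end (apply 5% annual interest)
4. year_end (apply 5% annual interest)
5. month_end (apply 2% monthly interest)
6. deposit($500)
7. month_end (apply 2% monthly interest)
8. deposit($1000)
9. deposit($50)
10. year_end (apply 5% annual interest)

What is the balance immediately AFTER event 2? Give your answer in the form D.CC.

Answer: 600.00

Derivation:
After 1 (withdraw($100)): balance=$900.00 total_interest=$0.00
After 2 (withdraw($300)): balance=$600.00 total_interest=$0.00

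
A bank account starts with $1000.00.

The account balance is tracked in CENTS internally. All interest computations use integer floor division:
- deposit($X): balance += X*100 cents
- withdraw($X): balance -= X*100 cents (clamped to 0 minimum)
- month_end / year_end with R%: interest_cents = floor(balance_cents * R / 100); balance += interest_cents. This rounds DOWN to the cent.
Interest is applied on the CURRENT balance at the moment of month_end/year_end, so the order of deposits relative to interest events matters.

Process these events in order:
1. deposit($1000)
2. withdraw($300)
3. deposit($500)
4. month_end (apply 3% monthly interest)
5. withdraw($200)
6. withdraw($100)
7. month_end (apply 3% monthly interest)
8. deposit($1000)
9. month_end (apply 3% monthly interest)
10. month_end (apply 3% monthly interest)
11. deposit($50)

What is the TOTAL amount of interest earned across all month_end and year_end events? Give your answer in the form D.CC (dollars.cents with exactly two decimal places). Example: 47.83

Answer: 309.19

Derivation:
After 1 (deposit($1000)): balance=$2000.00 total_interest=$0.00
After 2 (withdraw($300)): balance=$1700.00 total_interest=$0.00
After 3 (deposit($500)): balance=$2200.00 total_interest=$0.00
After 4 (month_end (apply 3% monthly interest)): balance=$2266.00 total_interest=$66.00
After 5 (withdraw($200)): balance=$2066.00 total_interest=$66.00
After 6 (withdraw($100)): balance=$1966.00 total_interest=$66.00
After 7 (month_end (apply 3% monthly interest)): balance=$2024.98 total_interest=$124.98
After 8 (deposit($1000)): balance=$3024.98 total_interest=$124.98
After 9 (month_end (apply 3% monthly interest)): balance=$3115.72 total_interest=$215.72
After 10 (month_end (apply 3% monthly interest)): balance=$3209.19 total_interest=$309.19
After 11 (deposit($50)): balance=$3259.19 total_interest=$309.19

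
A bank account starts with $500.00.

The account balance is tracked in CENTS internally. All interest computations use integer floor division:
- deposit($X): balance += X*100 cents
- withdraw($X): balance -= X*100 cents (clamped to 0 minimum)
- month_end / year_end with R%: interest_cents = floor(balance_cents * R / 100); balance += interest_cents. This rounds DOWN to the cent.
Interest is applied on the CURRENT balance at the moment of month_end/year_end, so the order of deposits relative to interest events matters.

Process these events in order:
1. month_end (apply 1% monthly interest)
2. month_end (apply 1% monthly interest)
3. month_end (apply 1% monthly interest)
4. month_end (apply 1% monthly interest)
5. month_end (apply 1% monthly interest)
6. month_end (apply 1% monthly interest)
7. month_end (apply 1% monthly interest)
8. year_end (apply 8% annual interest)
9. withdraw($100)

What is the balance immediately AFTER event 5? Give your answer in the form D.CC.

After 1 (month_end (apply 1% monthly interest)): balance=$505.00 total_interest=$5.00
After 2 (month_end (apply 1% monthly interest)): balance=$510.05 total_interest=$10.05
After 3 (month_end (apply 1% monthly interest)): balance=$515.15 total_interest=$15.15
After 4 (month_end (apply 1% monthly interest)): balance=$520.30 total_interest=$20.30
After 5 (month_end (apply 1% monthly interest)): balance=$525.50 total_interest=$25.50

Answer: 525.50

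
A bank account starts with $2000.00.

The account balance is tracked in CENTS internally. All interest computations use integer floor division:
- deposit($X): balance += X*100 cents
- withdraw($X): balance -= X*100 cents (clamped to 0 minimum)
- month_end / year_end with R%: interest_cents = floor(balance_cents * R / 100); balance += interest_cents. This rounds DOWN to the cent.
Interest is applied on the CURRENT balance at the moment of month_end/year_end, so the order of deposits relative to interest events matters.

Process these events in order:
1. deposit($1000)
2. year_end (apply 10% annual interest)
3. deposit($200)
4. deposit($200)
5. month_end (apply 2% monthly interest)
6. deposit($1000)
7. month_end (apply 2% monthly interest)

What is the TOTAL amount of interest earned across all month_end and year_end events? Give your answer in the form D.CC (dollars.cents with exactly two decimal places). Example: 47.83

Answer: 469.48

Derivation:
After 1 (deposit($1000)): balance=$3000.00 total_interest=$0.00
After 2 (year_end (apply 10% annual interest)): balance=$3300.00 total_interest=$300.00
After 3 (deposit($200)): balance=$3500.00 total_interest=$300.00
After 4 (deposit($200)): balance=$3700.00 total_interest=$300.00
After 5 (month_end (apply 2% monthly interest)): balance=$3774.00 total_interest=$374.00
After 6 (deposit($1000)): balance=$4774.00 total_interest=$374.00
After 7 (month_end (apply 2% monthly interest)): balance=$4869.48 total_interest=$469.48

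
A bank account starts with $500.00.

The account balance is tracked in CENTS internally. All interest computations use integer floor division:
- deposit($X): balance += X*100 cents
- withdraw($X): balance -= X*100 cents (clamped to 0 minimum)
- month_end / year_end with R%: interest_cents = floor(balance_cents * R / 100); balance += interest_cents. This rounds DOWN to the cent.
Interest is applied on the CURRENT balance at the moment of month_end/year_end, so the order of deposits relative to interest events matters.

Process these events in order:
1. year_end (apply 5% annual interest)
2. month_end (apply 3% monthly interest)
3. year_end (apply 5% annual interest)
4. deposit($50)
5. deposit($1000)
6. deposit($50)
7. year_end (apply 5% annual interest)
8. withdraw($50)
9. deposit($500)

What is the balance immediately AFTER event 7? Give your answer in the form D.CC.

Answer: 1751.16

Derivation:
After 1 (year_end (apply 5% annual interest)): balance=$525.00 total_interest=$25.00
After 2 (month_end (apply 3% monthly interest)): balance=$540.75 total_interest=$40.75
After 3 (year_end (apply 5% annual interest)): balance=$567.78 total_interest=$67.78
After 4 (deposit($50)): balance=$617.78 total_interest=$67.78
After 5 (deposit($1000)): balance=$1617.78 total_interest=$67.78
After 6 (deposit($50)): balance=$1667.78 total_interest=$67.78
After 7 (year_end (apply 5% annual interest)): balance=$1751.16 total_interest=$151.16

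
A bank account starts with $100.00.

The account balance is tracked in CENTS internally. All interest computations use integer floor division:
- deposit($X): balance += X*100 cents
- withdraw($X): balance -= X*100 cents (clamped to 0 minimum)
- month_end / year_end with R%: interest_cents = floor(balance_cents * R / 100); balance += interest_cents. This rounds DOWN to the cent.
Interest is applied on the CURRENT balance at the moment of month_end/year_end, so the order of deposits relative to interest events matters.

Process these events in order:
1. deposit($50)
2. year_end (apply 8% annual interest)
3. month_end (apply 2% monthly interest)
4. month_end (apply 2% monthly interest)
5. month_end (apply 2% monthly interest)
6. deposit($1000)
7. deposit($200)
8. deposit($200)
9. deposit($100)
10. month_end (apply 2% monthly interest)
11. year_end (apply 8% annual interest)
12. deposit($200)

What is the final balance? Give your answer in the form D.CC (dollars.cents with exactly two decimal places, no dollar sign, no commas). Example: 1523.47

After 1 (deposit($50)): balance=$150.00 total_interest=$0.00
After 2 (year_end (apply 8% annual interest)): balance=$162.00 total_interest=$12.00
After 3 (month_end (apply 2% monthly interest)): balance=$165.24 total_interest=$15.24
After 4 (month_end (apply 2% monthly interest)): balance=$168.54 total_interest=$18.54
After 5 (month_end (apply 2% monthly interest)): balance=$171.91 total_interest=$21.91
After 6 (deposit($1000)): balance=$1171.91 total_interest=$21.91
After 7 (deposit($200)): balance=$1371.91 total_interest=$21.91
After 8 (deposit($200)): balance=$1571.91 total_interest=$21.91
After 9 (deposit($100)): balance=$1671.91 total_interest=$21.91
After 10 (month_end (apply 2% monthly interest)): balance=$1705.34 total_interest=$55.34
After 11 (year_end (apply 8% annual interest)): balance=$1841.76 total_interest=$191.76
After 12 (deposit($200)): balance=$2041.76 total_interest=$191.76

Answer: 2041.76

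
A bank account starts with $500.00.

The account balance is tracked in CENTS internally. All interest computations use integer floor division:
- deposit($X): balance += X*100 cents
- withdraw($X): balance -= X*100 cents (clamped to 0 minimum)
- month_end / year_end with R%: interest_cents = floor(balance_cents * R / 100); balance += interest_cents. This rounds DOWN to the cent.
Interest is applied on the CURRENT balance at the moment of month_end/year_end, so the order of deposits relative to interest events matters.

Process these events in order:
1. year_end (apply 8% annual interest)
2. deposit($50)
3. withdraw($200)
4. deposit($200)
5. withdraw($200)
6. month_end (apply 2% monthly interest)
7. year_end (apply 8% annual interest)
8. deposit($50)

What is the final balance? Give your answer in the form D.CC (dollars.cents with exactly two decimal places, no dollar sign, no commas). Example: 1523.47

After 1 (year_end (apply 8% annual interest)): balance=$540.00 total_interest=$40.00
After 2 (deposit($50)): balance=$590.00 total_interest=$40.00
After 3 (withdraw($200)): balance=$390.00 total_interest=$40.00
After 4 (deposit($200)): balance=$590.00 total_interest=$40.00
After 5 (withdraw($200)): balance=$390.00 total_interest=$40.00
After 6 (month_end (apply 2% monthly interest)): balance=$397.80 total_interest=$47.80
After 7 (year_end (apply 8% annual interest)): balance=$429.62 total_interest=$79.62
After 8 (deposit($50)): balance=$479.62 total_interest=$79.62

Answer: 479.62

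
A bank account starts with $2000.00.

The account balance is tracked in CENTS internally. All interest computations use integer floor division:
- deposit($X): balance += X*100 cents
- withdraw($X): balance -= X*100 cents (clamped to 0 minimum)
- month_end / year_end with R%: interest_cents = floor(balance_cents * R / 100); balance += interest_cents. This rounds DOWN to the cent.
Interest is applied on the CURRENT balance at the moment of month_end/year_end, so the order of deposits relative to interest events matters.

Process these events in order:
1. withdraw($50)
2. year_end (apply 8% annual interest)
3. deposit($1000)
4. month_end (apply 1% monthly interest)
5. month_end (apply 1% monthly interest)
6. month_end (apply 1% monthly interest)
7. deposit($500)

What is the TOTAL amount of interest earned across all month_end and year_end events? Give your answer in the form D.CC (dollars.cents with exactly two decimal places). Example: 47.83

After 1 (withdraw($50)): balance=$1950.00 total_interest=$0.00
After 2 (year_end (apply 8% annual interest)): balance=$2106.00 total_interest=$156.00
After 3 (deposit($1000)): balance=$3106.00 total_interest=$156.00
After 4 (month_end (apply 1% monthly interest)): balance=$3137.06 total_interest=$187.06
After 5 (month_end (apply 1% monthly interest)): balance=$3168.43 total_interest=$218.43
After 6 (month_end (apply 1% monthly interest)): balance=$3200.11 total_interest=$250.11
After 7 (deposit($500)): balance=$3700.11 total_interest=$250.11

Answer: 250.11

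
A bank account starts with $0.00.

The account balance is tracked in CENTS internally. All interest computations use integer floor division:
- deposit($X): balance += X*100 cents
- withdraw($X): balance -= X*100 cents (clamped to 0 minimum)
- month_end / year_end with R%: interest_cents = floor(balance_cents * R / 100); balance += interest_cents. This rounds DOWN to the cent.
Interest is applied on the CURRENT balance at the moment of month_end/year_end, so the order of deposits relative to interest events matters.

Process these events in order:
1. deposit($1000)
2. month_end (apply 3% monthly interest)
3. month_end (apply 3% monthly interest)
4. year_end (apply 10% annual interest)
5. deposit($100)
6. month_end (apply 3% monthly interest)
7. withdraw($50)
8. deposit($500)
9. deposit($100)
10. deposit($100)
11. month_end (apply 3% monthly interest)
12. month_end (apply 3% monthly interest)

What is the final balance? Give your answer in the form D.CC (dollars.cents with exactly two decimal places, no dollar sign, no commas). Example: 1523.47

Answer: 2074.03

Derivation:
After 1 (deposit($1000)): balance=$1000.00 total_interest=$0.00
After 2 (month_end (apply 3% monthly interest)): balance=$1030.00 total_interest=$30.00
After 3 (month_end (apply 3% monthly interest)): balance=$1060.90 total_interest=$60.90
After 4 (year_end (apply 10% annual interest)): balance=$1166.99 total_interest=$166.99
After 5 (deposit($100)): balance=$1266.99 total_interest=$166.99
After 6 (month_end (apply 3% monthly interest)): balance=$1304.99 total_interest=$204.99
After 7 (withdraw($50)): balance=$1254.99 total_interest=$204.99
After 8 (deposit($500)): balance=$1754.99 total_interest=$204.99
After 9 (deposit($100)): balance=$1854.99 total_interest=$204.99
After 10 (deposit($100)): balance=$1954.99 total_interest=$204.99
After 11 (month_end (apply 3% monthly interest)): balance=$2013.63 total_interest=$263.63
After 12 (month_end (apply 3% monthly interest)): balance=$2074.03 total_interest=$324.03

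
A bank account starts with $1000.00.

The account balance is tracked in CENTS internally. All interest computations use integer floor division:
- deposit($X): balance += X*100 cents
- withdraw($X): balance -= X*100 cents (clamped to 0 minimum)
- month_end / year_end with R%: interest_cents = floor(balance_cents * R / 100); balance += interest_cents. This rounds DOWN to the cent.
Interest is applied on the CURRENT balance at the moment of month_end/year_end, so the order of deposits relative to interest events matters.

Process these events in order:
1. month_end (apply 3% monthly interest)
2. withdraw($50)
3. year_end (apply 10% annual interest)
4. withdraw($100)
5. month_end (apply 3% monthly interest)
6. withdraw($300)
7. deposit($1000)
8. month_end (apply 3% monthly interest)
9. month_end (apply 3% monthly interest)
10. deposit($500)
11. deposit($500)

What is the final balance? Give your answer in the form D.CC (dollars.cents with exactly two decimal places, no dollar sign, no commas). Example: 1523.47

After 1 (month_end (apply 3% monthly interest)): balance=$1030.00 total_interest=$30.00
After 2 (withdraw($50)): balance=$980.00 total_interest=$30.00
After 3 (year_end (apply 10% annual interest)): balance=$1078.00 total_interest=$128.00
After 4 (withdraw($100)): balance=$978.00 total_interest=$128.00
After 5 (month_end (apply 3% monthly interest)): balance=$1007.34 total_interest=$157.34
After 6 (withdraw($300)): balance=$707.34 total_interest=$157.34
After 7 (deposit($1000)): balance=$1707.34 total_interest=$157.34
After 8 (month_end (apply 3% monthly interest)): balance=$1758.56 total_interest=$208.56
After 9 (month_end (apply 3% monthly interest)): balance=$1811.31 total_interest=$261.31
After 10 (deposit($500)): balance=$2311.31 total_interest=$261.31
After 11 (deposit($500)): balance=$2811.31 total_interest=$261.31

Answer: 2811.31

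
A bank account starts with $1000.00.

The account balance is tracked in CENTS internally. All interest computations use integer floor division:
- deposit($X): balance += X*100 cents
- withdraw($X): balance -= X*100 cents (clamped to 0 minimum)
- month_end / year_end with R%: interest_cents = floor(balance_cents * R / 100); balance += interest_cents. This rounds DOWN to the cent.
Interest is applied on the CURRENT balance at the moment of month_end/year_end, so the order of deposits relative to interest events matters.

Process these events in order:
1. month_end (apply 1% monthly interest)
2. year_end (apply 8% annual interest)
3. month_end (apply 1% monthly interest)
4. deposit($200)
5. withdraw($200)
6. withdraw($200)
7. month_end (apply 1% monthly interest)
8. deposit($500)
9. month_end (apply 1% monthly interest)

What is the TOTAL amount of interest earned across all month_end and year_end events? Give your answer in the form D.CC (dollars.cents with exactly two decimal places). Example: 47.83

Answer: 124.81

Derivation:
After 1 (month_end (apply 1% monthly interest)): balance=$1010.00 total_interest=$10.00
After 2 (year_end (apply 8% annual interest)): balance=$1090.80 total_interest=$90.80
After 3 (month_end (apply 1% monthly interest)): balance=$1101.70 total_interest=$101.70
After 4 (deposit($200)): balance=$1301.70 total_interest=$101.70
After 5 (withdraw($200)): balance=$1101.70 total_interest=$101.70
After 6 (withdraw($200)): balance=$901.70 total_interest=$101.70
After 7 (month_end (apply 1% monthly interest)): balance=$910.71 total_interest=$110.71
After 8 (deposit($500)): balance=$1410.71 total_interest=$110.71
After 9 (month_end (apply 1% monthly interest)): balance=$1424.81 total_interest=$124.81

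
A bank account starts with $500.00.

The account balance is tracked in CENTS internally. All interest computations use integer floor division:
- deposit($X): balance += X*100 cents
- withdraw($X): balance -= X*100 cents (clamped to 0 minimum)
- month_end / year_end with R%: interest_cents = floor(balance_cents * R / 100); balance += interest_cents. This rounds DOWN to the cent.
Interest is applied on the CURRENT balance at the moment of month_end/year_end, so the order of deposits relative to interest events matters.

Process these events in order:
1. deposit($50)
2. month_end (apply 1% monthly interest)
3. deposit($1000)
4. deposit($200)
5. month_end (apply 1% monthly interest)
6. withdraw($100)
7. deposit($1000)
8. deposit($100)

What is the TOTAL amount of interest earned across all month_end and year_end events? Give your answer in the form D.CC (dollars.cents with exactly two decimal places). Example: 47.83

Answer: 23.05

Derivation:
After 1 (deposit($50)): balance=$550.00 total_interest=$0.00
After 2 (month_end (apply 1% monthly interest)): balance=$555.50 total_interest=$5.50
After 3 (deposit($1000)): balance=$1555.50 total_interest=$5.50
After 4 (deposit($200)): balance=$1755.50 total_interest=$5.50
After 5 (month_end (apply 1% monthly interest)): balance=$1773.05 total_interest=$23.05
After 6 (withdraw($100)): balance=$1673.05 total_interest=$23.05
After 7 (deposit($1000)): balance=$2673.05 total_interest=$23.05
After 8 (deposit($100)): balance=$2773.05 total_interest=$23.05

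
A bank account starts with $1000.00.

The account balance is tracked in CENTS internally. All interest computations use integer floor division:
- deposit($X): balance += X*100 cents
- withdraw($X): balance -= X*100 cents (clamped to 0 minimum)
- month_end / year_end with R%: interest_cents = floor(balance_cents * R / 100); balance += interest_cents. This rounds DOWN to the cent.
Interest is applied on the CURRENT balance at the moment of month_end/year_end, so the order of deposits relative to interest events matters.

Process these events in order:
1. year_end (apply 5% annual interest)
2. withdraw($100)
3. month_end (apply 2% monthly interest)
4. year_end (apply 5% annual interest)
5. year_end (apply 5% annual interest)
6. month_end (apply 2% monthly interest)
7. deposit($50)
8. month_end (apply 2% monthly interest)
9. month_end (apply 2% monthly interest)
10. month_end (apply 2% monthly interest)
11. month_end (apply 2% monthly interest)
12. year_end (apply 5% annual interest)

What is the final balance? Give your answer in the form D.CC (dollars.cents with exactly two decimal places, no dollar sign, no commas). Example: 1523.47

After 1 (year_end (apply 5% annual interest)): balance=$1050.00 total_interest=$50.00
After 2 (withdraw($100)): balance=$950.00 total_interest=$50.00
After 3 (month_end (apply 2% monthly interest)): balance=$969.00 total_interest=$69.00
After 4 (year_end (apply 5% annual interest)): balance=$1017.45 total_interest=$117.45
After 5 (year_end (apply 5% annual interest)): balance=$1068.32 total_interest=$168.32
After 6 (month_end (apply 2% monthly interest)): balance=$1089.68 total_interest=$189.68
After 7 (deposit($50)): balance=$1139.68 total_interest=$189.68
After 8 (month_end (apply 2% monthly interest)): balance=$1162.47 total_interest=$212.47
After 9 (month_end (apply 2% monthly interest)): balance=$1185.71 total_interest=$235.71
After 10 (month_end (apply 2% monthly interest)): balance=$1209.42 total_interest=$259.42
After 11 (month_end (apply 2% monthly interest)): balance=$1233.60 total_interest=$283.60
After 12 (year_end (apply 5% annual interest)): balance=$1295.28 total_interest=$345.28

Answer: 1295.28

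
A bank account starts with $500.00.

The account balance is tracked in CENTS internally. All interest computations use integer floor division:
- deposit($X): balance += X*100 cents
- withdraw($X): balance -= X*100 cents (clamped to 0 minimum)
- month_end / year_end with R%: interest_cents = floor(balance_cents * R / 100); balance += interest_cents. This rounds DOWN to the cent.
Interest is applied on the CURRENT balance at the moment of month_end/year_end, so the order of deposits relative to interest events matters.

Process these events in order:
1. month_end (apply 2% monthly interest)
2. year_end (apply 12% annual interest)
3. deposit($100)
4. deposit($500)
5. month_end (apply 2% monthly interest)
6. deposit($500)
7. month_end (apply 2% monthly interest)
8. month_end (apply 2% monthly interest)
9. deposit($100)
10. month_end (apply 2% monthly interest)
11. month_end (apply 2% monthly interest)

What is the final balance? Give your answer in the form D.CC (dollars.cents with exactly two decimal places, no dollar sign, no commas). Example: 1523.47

After 1 (month_end (apply 2% monthly interest)): balance=$510.00 total_interest=$10.00
After 2 (year_end (apply 12% annual interest)): balance=$571.20 total_interest=$71.20
After 3 (deposit($100)): balance=$671.20 total_interest=$71.20
After 4 (deposit($500)): balance=$1171.20 total_interest=$71.20
After 5 (month_end (apply 2% monthly interest)): balance=$1194.62 total_interest=$94.62
After 6 (deposit($500)): balance=$1694.62 total_interest=$94.62
After 7 (month_end (apply 2% monthly interest)): balance=$1728.51 total_interest=$128.51
After 8 (month_end (apply 2% monthly interest)): balance=$1763.08 total_interest=$163.08
After 9 (deposit($100)): balance=$1863.08 total_interest=$163.08
After 10 (month_end (apply 2% monthly interest)): balance=$1900.34 total_interest=$200.34
After 11 (month_end (apply 2% monthly interest)): balance=$1938.34 total_interest=$238.34

Answer: 1938.34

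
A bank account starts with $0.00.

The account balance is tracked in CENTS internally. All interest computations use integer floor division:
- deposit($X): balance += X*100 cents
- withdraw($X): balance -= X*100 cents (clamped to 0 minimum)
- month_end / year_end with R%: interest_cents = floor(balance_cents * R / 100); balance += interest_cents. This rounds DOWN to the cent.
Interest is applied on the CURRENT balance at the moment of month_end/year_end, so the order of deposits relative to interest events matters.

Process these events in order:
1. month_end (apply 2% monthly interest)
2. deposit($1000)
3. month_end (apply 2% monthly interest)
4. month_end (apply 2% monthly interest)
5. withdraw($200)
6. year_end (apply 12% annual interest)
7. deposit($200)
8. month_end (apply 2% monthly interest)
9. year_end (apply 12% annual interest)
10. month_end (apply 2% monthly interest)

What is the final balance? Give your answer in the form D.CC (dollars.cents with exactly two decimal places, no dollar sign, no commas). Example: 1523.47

Answer: 1329.81

Derivation:
After 1 (month_end (apply 2% monthly interest)): balance=$0.00 total_interest=$0.00
After 2 (deposit($1000)): balance=$1000.00 total_interest=$0.00
After 3 (month_end (apply 2% monthly interest)): balance=$1020.00 total_interest=$20.00
After 4 (month_end (apply 2% monthly interest)): balance=$1040.40 total_interest=$40.40
After 5 (withdraw($200)): balance=$840.40 total_interest=$40.40
After 6 (year_end (apply 12% annual interest)): balance=$941.24 total_interest=$141.24
After 7 (deposit($200)): balance=$1141.24 total_interest=$141.24
After 8 (month_end (apply 2% monthly interest)): balance=$1164.06 total_interest=$164.06
After 9 (year_end (apply 12% annual interest)): balance=$1303.74 total_interest=$303.74
After 10 (month_end (apply 2% monthly interest)): balance=$1329.81 total_interest=$329.81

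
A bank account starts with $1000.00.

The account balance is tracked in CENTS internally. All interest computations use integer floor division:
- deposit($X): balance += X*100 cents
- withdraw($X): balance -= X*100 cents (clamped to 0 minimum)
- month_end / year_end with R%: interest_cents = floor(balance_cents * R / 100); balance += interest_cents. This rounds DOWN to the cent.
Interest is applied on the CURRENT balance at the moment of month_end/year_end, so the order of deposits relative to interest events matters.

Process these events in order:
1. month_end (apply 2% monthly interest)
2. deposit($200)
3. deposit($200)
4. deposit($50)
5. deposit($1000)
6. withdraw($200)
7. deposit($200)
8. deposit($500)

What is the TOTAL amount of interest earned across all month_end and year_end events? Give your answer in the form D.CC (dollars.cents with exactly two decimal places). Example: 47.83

Answer: 20.00

Derivation:
After 1 (month_end (apply 2% monthly interest)): balance=$1020.00 total_interest=$20.00
After 2 (deposit($200)): balance=$1220.00 total_interest=$20.00
After 3 (deposit($200)): balance=$1420.00 total_interest=$20.00
After 4 (deposit($50)): balance=$1470.00 total_interest=$20.00
After 5 (deposit($1000)): balance=$2470.00 total_interest=$20.00
After 6 (withdraw($200)): balance=$2270.00 total_interest=$20.00
After 7 (deposit($200)): balance=$2470.00 total_interest=$20.00
After 8 (deposit($500)): balance=$2970.00 total_interest=$20.00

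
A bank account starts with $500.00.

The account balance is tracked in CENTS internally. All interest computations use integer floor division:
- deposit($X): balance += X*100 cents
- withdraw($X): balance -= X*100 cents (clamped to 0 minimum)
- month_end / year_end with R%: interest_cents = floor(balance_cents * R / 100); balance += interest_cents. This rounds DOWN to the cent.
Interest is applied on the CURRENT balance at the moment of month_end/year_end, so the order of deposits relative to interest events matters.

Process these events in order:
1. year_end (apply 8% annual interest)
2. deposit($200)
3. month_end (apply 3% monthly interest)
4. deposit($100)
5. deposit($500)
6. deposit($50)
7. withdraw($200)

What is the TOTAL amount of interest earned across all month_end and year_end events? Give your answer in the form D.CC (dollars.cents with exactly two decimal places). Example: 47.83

Answer: 62.20

Derivation:
After 1 (year_end (apply 8% annual interest)): balance=$540.00 total_interest=$40.00
After 2 (deposit($200)): balance=$740.00 total_interest=$40.00
After 3 (month_end (apply 3% monthly interest)): balance=$762.20 total_interest=$62.20
After 4 (deposit($100)): balance=$862.20 total_interest=$62.20
After 5 (deposit($500)): balance=$1362.20 total_interest=$62.20
After 6 (deposit($50)): balance=$1412.20 total_interest=$62.20
After 7 (withdraw($200)): balance=$1212.20 total_interest=$62.20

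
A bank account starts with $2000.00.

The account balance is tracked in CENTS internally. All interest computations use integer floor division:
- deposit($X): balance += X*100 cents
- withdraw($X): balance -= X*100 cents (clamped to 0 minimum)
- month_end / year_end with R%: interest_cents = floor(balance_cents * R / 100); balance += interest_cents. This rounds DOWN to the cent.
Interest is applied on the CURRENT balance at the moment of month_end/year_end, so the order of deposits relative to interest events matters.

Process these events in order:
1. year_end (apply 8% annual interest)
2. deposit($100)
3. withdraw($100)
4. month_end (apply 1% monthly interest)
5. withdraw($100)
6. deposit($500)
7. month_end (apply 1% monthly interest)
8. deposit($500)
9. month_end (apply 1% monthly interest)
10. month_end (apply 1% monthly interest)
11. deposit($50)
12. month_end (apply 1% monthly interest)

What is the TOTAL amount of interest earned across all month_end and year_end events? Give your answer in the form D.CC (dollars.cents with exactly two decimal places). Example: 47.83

After 1 (year_end (apply 8% annual interest)): balance=$2160.00 total_interest=$160.00
After 2 (deposit($100)): balance=$2260.00 total_interest=$160.00
After 3 (withdraw($100)): balance=$2160.00 total_interest=$160.00
After 4 (month_end (apply 1% monthly interest)): balance=$2181.60 total_interest=$181.60
After 5 (withdraw($100)): balance=$2081.60 total_interest=$181.60
After 6 (deposit($500)): balance=$2581.60 total_interest=$181.60
After 7 (month_end (apply 1% monthly interest)): balance=$2607.41 total_interest=$207.41
After 8 (deposit($500)): balance=$3107.41 total_interest=$207.41
After 9 (month_end (apply 1% monthly interest)): balance=$3138.48 total_interest=$238.48
After 10 (month_end (apply 1% monthly interest)): balance=$3169.86 total_interest=$269.86
After 11 (deposit($50)): balance=$3219.86 total_interest=$269.86
After 12 (month_end (apply 1% monthly interest)): balance=$3252.05 total_interest=$302.05

Answer: 302.05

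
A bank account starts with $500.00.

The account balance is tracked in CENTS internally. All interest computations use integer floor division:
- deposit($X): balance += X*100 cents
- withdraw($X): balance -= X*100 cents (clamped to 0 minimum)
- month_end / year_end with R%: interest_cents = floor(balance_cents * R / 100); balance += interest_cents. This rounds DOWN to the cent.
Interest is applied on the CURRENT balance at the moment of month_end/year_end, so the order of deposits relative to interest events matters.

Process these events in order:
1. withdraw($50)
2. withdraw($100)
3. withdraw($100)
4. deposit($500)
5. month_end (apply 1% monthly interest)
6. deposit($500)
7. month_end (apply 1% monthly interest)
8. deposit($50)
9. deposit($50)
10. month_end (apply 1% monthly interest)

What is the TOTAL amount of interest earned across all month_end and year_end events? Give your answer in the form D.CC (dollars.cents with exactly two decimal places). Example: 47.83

After 1 (withdraw($50)): balance=$450.00 total_interest=$0.00
After 2 (withdraw($100)): balance=$350.00 total_interest=$0.00
After 3 (withdraw($100)): balance=$250.00 total_interest=$0.00
After 4 (deposit($500)): balance=$750.00 total_interest=$0.00
After 5 (month_end (apply 1% monthly interest)): balance=$757.50 total_interest=$7.50
After 6 (deposit($500)): balance=$1257.50 total_interest=$7.50
After 7 (month_end (apply 1% monthly interest)): balance=$1270.07 total_interest=$20.07
After 8 (deposit($50)): balance=$1320.07 total_interest=$20.07
After 9 (deposit($50)): balance=$1370.07 total_interest=$20.07
After 10 (month_end (apply 1% monthly interest)): balance=$1383.77 total_interest=$33.77

Answer: 33.77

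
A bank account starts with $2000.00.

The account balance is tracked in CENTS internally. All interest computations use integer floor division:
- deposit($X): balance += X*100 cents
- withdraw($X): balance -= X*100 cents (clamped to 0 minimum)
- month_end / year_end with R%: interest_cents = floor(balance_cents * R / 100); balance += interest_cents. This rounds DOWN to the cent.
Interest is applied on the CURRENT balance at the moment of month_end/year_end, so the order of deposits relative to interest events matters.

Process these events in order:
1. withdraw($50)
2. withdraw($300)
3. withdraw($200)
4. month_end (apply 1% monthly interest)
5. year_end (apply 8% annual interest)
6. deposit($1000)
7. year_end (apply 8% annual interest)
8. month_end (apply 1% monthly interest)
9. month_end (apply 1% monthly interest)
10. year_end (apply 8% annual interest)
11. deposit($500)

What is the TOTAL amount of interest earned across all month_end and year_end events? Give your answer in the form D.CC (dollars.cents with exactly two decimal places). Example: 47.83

Answer: 621.76

Derivation:
After 1 (withdraw($50)): balance=$1950.00 total_interest=$0.00
After 2 (withdraw($300)): balance=$1650.00 total_interest=$0.00
After 3 (withdraw($200)): balance=$1450.00 total_interest=$0.00
After 4 (month_end (apply 1% monthly interest)): balance=$1464.50 total_interest=$14.50
After 5 (year_end (apply 8% annual interest)): balance=$1581.66 total_interest=$131.66
After 6 (deposit($1000)): balance=$2581.66 total_interest=$131.66
After 7 (year_end (apply 8% annual interest)): balance=$2788.19 total_interest=$338.19
After 8 (month_end (apply 1% monthly interest)): balance=$2816.07 total_interest=$366.07
After 9 (month_end (apply 1% monthly interest)): balance=$2844.23 total_interest=$394.23
After 10 (year_end (apply 8% annual interest)): balance=$3071.76 total_interest=$621.76
After 11 (deposit($500)): balance=$3571.76 total_interest=$621.76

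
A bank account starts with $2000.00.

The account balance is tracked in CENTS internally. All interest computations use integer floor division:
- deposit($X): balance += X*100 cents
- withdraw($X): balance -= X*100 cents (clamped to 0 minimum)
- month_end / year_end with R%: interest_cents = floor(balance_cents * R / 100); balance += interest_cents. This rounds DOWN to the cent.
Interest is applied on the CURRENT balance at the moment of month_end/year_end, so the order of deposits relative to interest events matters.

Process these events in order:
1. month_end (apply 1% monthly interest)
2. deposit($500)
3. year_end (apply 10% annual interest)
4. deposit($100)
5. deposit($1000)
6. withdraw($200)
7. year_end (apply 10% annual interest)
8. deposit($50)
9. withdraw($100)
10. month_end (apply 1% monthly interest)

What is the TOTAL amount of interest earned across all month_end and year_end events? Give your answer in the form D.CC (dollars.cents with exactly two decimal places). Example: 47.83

After 1 (month_end (apply 1% monthly interest)): balance=$2020.00 total_interest=$20.00
After 2 (deposit($500)): balance=$2520.00 total_interest=$20.00
After 3 (year_end (apply 10% annual interest)): balance=$2772.00 total_interest=$272.00
After 4 (deposit($100)): balance=$2872.00 total_interest=$272.00
After 5 (deposit($1000)): balance=$3872.00 total_interest=$272.00
After 6 (withdraw($200)): balance=$3672.00 total_interest=$272.00
After 7 (year_end (apply 10% annual interest)): balance=$4039.20 total_interest=$639.20
After 8 (deposit($50)): balance=$4089.20 total_interest=$639.20
After 9 (withdraw($100)): balance=$3989.20 total_interest=$639.20
After 10 (month_end (apply 1% monthly interest)): balance=$4029.09 total_interest=$679.09

Answer: 679.09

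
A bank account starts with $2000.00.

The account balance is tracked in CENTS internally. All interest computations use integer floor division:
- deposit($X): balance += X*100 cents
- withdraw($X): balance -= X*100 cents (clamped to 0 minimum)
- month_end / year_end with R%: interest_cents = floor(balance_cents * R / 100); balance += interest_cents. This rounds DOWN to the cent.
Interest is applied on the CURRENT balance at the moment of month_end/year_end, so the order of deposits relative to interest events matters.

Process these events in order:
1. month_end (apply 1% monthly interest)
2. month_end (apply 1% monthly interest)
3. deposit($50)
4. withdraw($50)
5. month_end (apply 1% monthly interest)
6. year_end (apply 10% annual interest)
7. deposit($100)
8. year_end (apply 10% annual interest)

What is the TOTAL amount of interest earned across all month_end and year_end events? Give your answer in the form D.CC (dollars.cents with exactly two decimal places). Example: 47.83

Answer: 503.32

Derivation:
After 1 (month_end (apply 1% monthly interest)): balance=$2020.00 total_interest=$20.00
After 2 (month_end (apply 1% monthly interest)): balance=$2040.20 total_interest=$40.20
After 3 (deposit($50)): balance=$2090.20 total_interest=$40.20
After 4 (withdraw($50)): balance=$2040.20 total_interest=$40.20
After 5 (month_end (apply 1% monthly interest)): balance=$2060.60 total_interest=$60.60
After 6 (year_end (apply 10% annual interest)): balance=$2266.66 total_interest=$266.66
After 7 (deposit($100)): balance=$2366.66 total_interest=$266.66
After 8 (year_end (apply 10% annual interest)): balance=$2603.32 total_interest=$503.32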